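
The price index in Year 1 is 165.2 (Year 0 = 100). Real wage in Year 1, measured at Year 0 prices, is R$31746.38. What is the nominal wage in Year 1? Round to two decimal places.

52445.02

Nominal = Real × (Index/100) = 31746.38 × (165.2/100)
        = 31746.38 × 1.652 = 52445.0198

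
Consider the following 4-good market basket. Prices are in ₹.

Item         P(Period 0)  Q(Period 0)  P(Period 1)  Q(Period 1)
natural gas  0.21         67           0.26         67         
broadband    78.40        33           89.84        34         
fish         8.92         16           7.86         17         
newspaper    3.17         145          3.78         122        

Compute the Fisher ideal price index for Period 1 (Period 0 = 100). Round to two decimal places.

Laspeyres component (base-period weights):
ΣP(Period 1)Q(Period 0) = 0.26×67 + 89.84×33 + 7.86×16 + 3.78×145 = 17.42 + 2964.72 + 125.76 + 548.1 = 3656
ΣP(Period 0)Q(Period 0) = 0.21×67 + 78.40×33 + 8.92×16 + 3.17×145 = 14.07 + 2587.2 + 142.72 + 459.65 = 3203.64
L = 3656 / 3203.64 × 100 = 114.1202
Paasche component (current-period weights):
ΣP(Period 1)Q(Period 1) = 0.26×67 + 89.84×34 + 7.86×17 + 3.78×122 = 17.42 + 3054.56 + 133.62 + 461.16 = 3666.76
ΣP(Period 0)Q(Period 1) = 0.21×67 + 78.40×34 + 8.92×17 + 3.17×122 = 14.07 + 2665.6 + 151.64 + 386.74 = 3218.05
P = 3666.76 / 3218.05 × 100 = 113.9435
Fisher = √(L × P) = √(114.1202 × 113.9435) = 114.0318

114.03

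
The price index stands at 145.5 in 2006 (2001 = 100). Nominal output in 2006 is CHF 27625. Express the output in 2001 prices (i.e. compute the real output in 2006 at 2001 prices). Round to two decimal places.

Real = Nominal ÷ (Index/100) = 27625 ÷ (145.5/100)
     = 27625 ÷ 1.455 = 18986.2543

18986.25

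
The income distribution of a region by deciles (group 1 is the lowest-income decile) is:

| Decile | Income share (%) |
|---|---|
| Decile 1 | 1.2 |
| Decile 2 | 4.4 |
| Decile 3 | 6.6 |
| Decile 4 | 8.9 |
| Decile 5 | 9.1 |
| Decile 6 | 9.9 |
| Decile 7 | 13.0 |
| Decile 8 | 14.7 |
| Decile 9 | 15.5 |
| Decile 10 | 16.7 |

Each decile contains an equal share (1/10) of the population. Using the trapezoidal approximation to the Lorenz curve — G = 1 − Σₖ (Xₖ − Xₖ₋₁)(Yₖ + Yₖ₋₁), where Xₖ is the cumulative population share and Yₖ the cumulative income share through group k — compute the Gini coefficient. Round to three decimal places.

Cumulative income shares Yₖ: 0.0120, 0.0560, 0.1220, 0.2110, 0.3020, 0.4010, 0.5310, 0.6780, 0.8330, 1.0000
Σ (Xₖ−Xₖ₋₁)(Yₖ+Yₖ₋₁) = (1/10)(0.0120+0.0000) + (1/10)(0.0560+0.0120) + (1/10)(0.1220+0.0560) + (1/10)(0.2110+0.1220) + (1/10)(0.3020+0.2110) + (1/10)(0.4010+0.3020) + (1/10)(0.5310+0.4010) + (1/10)(0.6780+0.5310) + (1/10)(0.8330+0.6780) + (1/10)(1.0000+0.8330)
  = 0.0012 + 0.0068 + 0.0178 + 0.0333 + 0.0513 + 0.0703 + 0.0932 + 0.1209 + 0.1511 + 0.1833 = 0.7292
G = 1 − 0.7292 = 0.2708

0.271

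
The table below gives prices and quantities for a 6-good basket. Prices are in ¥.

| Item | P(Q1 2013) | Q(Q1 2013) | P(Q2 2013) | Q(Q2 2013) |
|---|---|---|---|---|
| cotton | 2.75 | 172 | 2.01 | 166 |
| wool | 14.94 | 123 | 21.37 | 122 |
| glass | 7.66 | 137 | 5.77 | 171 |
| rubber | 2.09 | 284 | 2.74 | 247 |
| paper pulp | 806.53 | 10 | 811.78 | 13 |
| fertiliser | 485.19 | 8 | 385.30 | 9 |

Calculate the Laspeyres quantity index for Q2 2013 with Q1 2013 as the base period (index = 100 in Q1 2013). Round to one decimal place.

119.2

Laspeyres quantity index uses base-period prices as weights.
ΣP(Q1 2013)·Q(Q2 2013) = 2.75×166 + 14.94×122 + 7.66×171 + 2.09×247 + 806.53×13 + 485.19×9 = 456.5 + 1822.68 + 1309.86 + 516.23 + 10484.89 + 4366.71 = 18956.87
ΣP(Q1 2013)·Q(Q1 2013) = 2.75×172 + 14.94×123 + 7.66×137 + 2.09×284 + 806.53×10 + 485.19×8 = 473 + 1837.62 + 1049.42 + 593.56 + 8065.3 + 3881.52 = 15900.42
Index = 18956.87 / 15900.42 × 100 = 119.2224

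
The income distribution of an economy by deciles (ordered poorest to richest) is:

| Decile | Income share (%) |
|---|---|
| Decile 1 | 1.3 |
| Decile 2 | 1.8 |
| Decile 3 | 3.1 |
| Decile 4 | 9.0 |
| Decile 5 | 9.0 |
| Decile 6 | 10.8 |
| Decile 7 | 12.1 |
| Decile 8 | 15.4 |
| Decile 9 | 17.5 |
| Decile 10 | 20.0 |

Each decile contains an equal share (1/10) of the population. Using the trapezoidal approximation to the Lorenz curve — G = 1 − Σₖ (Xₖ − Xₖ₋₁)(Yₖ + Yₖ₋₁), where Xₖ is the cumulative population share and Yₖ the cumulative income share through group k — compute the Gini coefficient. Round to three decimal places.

Cumulative income shares Yₖ: 0.0130, 0.0310, 0.0620, 0.1520, 0.2420, 0.3500, 0.4710, 0.6250, 0.8000, 1.0000
Σ (Xₖ−Xₖ₋₁)(Yₖ+Yₖ₋₁) = (1/10)(0.0130+0.0000) + (1/10)(0.0310+0.0130) + (1/10)(0.0620+0.0310) + (1/10)(0.1520+0.0620) + (1/10)(0.2420+0.1520) + (1/10)(0.3500+0.2420) + (1/10)(0.4710+0.3500) + (1/10)(0.6250+0.4710) + (1/10)(0.8000+0.6250) + (1/10)(1.0000+0.8000)
  = 0.0013 + 0.0044 + 0.0093 + 0.0214 + 0.0394 + 0.0592 + 0.0821 + 0.1096 + 0.1425 + 0.1800 = 0.6492
G = 1 − 0.6492 = 0.3508

0.351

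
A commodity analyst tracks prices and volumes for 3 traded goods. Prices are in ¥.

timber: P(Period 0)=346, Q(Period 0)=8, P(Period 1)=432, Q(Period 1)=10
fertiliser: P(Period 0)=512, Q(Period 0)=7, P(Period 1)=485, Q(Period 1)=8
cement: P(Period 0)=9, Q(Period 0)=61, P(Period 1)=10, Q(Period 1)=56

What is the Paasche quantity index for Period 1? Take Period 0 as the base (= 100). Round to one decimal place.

117.4

Paasche quantity index uses current-period prices as weights.
ΣP(Period 1)·Q(Period 1) = 432×10 + 485×8 + 10×56 = 4320 + 3880 + 560 = 8760
ΣP(Period 1)·Q(Period 0) = 432×8 + 485×7 + 10×61 = 3456 + 3395 + 610 = 7461
Index = 8760 / 7461 × 100 = 117.4105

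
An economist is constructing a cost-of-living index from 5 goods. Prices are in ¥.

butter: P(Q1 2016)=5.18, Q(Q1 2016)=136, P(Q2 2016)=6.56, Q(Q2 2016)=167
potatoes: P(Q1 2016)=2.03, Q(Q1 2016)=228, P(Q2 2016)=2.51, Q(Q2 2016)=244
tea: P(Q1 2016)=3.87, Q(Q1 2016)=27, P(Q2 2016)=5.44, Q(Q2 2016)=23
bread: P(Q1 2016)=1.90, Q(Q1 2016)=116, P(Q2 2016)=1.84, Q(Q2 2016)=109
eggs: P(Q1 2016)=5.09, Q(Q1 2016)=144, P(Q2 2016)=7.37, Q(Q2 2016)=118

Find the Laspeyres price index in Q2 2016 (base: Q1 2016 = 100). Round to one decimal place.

129.7

Laspeyres price index uses base-period quantities as weights.
ΣP(Q2 2016)·Q(Q1 2016) = 6.56×136 + 2.51×228 + 5.44×27 + 1.84×116 + 7.37×144 = 892.16 + 572.28 + 146.88 + 213.44 + 1061.28 = 2886.04
ΣP(Q1 2016)·Q(Q1 2016) = 5.18×136 + 2.03×228 + 3.87×27 + 1.90×116 + 5.09×144 = 704.48 + 462.84 + 104.49 + 220.4 + 732.96 = 2225.17
Index = 2886.04 / 2225.17 × 100 = 129.6998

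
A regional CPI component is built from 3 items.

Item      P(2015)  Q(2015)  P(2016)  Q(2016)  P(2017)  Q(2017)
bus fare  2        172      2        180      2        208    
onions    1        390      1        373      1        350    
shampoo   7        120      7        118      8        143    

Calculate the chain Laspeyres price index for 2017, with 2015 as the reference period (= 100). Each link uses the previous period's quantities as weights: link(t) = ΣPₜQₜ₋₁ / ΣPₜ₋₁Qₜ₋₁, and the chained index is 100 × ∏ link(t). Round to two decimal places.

Link 2015→2016:
ΣP(2016)Q(2015) = 2×172 + 1×390 + 7×120 = 344 + 390 + 840 = 1574
ΣP(2015)Q(2015) = 2×172 + 1×390 + 7×120 = 344 + 390 + 840 = 1574
link = 1574/1574 = 1.000000
Link 2016→2017:
ΣP(2017)Q(2016) = 2×180 + 1×373 + 8×118 = 360 + 373 + 944 = 1677
ΣP(2016)Q(2016) = 2×180 + 1×373 + 7×118 = 360 + 373 + 826 = 1559
link = 1677/1559 = 1.075690
Chained index = 100 × 1.000000 × 1.075690 = 107.5690

107.57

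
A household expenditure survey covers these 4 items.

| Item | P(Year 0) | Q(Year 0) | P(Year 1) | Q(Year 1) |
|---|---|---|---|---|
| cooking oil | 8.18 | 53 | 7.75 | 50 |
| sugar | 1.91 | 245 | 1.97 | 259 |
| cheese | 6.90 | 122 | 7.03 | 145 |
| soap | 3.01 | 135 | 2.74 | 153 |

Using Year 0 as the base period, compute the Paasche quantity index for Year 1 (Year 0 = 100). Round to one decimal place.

110.2

Paasche quantity index uses current-period prices as weights.
ΣP(Year 1)·Q(Year 1) = 7.75×50 + 1.97×259 + 7.03×145 + 2.74×153 = 387.5 + 510.23 + 1019.35 + 419.22 = 2336.3
ΣP(Year 1)·Q(Year 0) = 7.75×53 + 1.97×245 + 7.03×122 + 2.74×135 = 410.75 + 482.65 + 857.66 + 369.9 = 2120.96
Index = 2336.3 / 2120.96 × 100 = 110.1529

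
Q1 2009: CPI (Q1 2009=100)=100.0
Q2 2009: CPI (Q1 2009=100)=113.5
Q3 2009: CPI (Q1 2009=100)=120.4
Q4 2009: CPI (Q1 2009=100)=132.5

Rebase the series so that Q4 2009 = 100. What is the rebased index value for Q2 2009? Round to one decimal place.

85.7

Rebased(Q2 2009) = 113.5 / 132.5 × 100 = 85.6604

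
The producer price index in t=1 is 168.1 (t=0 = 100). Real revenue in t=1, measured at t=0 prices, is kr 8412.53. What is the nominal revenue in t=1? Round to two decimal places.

14141.46

Nominal = Real × (Index/100) = 8412.53 × (168.1/100)
        = 8412.53 × 1.681 = 14141.4629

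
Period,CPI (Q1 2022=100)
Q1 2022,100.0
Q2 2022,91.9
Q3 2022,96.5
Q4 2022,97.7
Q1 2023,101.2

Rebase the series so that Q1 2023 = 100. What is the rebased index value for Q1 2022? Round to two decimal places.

98.81

Rebased(Q1 2022) = 100.0 / 101.2 × 100 = 98.8142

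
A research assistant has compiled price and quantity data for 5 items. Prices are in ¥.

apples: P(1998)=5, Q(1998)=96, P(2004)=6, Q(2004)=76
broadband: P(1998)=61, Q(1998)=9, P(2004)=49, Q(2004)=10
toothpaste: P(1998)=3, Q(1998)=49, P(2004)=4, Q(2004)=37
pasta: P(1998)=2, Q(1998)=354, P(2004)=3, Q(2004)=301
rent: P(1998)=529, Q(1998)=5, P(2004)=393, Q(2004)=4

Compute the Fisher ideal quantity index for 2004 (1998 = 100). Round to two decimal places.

Laspeyres component (base-period weights):
ΣP(1998)Q(2004) = 5×76 + 61×10 + 3×37 + 2×301 + 529×4 = 380 + 610 + 111 + 602 + 2116 = 3819
ΣP(1998)Q(1998) = 5×96 + 61×9 + 3×49 + 2×354 + 529×5 = 480 + 549 + 147 + 708 + 2645 = 4529
L = 3819 / 4529 × 100 = 84.3233
Paasche component (current-period weights):
ΣP(2004)Q(2004) = 6×76 + 49×10 + 4×37 + 3×301 + 393×4 = 456 + 490 + 148 + 903 + 1572 = 3569
ΣP(2004)Q(1998) = 6×96 + 49×9 + 4×49 + 3×354 + 393×5 = 576 + 441 + 196 + 1062 + 1965 = 4240
P = 3569 / 4240 × 100 = 84.1745
Fisher = √(L × P) = √(84.3233 × 84.1745) = 84.2489

84.25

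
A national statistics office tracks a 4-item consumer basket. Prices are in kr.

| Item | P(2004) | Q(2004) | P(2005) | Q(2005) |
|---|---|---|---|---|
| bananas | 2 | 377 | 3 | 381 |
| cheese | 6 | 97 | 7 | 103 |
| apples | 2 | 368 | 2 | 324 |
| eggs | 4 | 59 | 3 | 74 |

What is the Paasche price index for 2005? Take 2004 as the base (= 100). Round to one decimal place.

117.6

Paasche price index uses current-period quantities as weights.
ΣP(2005)·Q(2005) = 3×381 + 7×103 + 2×324 + 3×74 = 1143 + 721 + 648 + 222 = 2734
ΣP(2004)·Q(2005) = 2×381 + 6×103 + 2×324 + 4×74 = 762 + 618 + 648 + 296 = 2324
Index = 2734 / 2324 × 100 = 117.6420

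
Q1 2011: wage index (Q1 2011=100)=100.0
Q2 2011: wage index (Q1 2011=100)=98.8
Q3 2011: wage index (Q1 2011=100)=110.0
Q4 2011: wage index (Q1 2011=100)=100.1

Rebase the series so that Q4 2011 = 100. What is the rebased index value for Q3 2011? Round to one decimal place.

Rebased(Q3 2011) = 110.0 / 100.1 × 100 = 109.8901

109.9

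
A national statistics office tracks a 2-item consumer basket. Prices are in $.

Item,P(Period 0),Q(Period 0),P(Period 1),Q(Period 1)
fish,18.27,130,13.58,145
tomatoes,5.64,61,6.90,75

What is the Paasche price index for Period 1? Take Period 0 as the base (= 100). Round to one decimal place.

Paasche price index uses current-period quantities as weights.
ΣP(Period 1)·Q(Period 1) = 13.58×145 + 6.90×75 = 1969.1 + 517.5 = 2486.6
ΣP(Period 0)·Q(Period 1) = 18.27×145 + 5.64×75 = 2649.15 + 423 = 3072.15
Index = 2486.6 / 3072.15 × 100 = 80.9401

80.9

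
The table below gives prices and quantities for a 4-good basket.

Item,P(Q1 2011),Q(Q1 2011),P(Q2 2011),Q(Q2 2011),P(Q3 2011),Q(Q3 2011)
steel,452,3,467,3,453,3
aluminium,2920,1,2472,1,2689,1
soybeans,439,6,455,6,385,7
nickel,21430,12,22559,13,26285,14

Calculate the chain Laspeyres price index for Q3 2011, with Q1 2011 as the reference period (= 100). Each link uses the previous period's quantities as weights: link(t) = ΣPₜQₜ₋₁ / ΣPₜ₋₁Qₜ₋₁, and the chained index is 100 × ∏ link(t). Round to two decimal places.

Link Q1 2011→Q2 2011:
ΣP(Q2 2011)Q(Q1 2011) = 467×3 + 2472×1 + 455×6 + 22559×12 = 1401 + 2472 + 2730 + 270708 = 277311
ΣP(Q1 2011)Q(Q1 2011) = 452×3 + 2920×1 + 439×6 + 21430×12 = 1356 + 2920 + 2634 + 257160 = 264070
link = 277311/264070 = 1.050142
Link Q2 2011→Q3 2011:
ΣP(Q3 2011)Q(Q2 2011) = 453×3 + 2689×1 + 385×6 + 26285×13 = 1359 + 2689 + 2310 + 341705 = 348063
ΣP(Q2 2011)Q(Q2 2011) = 467×3 + 2472×1 + 455×6 + 22559×13 = 1401 + 2472 + 2730 + 293267 = 299870
link = 348063/299870 = 1.160713
Chained index = 100 × 1.050142 × 1.160713 = 121.8913

121.89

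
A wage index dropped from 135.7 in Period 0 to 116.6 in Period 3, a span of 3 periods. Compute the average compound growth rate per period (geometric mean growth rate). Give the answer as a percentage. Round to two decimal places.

-4.93%

Growth factor = (116.6/135.7)^(1/3) = (0.859248)^(1/3) = 0.950691
Growth rate = 0.950691 − 1 = -0.049309 = -4.9309%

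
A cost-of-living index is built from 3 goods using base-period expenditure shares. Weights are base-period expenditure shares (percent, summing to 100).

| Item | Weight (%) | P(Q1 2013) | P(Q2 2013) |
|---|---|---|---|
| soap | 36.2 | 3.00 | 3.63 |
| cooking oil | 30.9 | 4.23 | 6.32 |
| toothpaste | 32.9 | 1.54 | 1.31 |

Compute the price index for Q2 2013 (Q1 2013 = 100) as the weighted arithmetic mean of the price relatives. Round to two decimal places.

soap: 36.2 × (3.63/3.00) = 36.2 × 1.210000 = 43.8020
cooking oil: 30.9 × (6.32/4.23) = 30.9 × 1.494090 = 46.1674
toothpaste: 32.9 × (1.31/1.54) = 32.9 × 0.850649 = 27.9864
Index = Σ wᵢ·(p₁ᵢ/p₀ᵢ) = 43.8020 + 46.1674 + 27.9864 = 117.9557

117.96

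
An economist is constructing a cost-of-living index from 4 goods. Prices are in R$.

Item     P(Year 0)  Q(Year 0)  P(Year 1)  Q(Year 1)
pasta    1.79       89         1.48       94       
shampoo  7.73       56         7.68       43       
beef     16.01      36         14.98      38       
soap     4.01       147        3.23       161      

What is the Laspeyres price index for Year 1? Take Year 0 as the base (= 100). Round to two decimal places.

89.64

Laspeyres price index uses base-period quantities as weights.
ΣP(Year 1)·Q(Year 0) = 1.48×89 + 7.68×56 + 14.98×36 + 3.23×147 = 131.72 + 430.08 + 539.28 + 474.81 = 1575.89
ΣP(Year 0)·Q(Year 0) = 1.79×89 + 7.73×56 + 16.01×36 + 4.01×147 = 159.31 + 432.88 + 576.36 + 589.47 = 1758.02
Index = 1575.89 / 1758.02 × 100 = 89.6400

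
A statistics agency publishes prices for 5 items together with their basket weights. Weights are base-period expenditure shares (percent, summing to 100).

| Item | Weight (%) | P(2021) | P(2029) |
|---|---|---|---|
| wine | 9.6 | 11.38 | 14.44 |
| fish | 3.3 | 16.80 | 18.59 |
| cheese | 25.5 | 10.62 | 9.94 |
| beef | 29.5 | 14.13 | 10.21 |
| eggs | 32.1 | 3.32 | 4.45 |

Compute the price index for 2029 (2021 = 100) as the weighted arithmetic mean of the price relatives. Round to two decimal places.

wine: 9.6 × (14.44/11.38) = 9.6 × 1.268893 = 12.1814
fish: 3.3 × (18.59/16.80) = 3.3 × 1.106548 = 3.6516
cheese: 25.5 × (9.94/10.62) = 25.5 × 0.935970 = 23.8672
beef: 29.5 × (10.21/14.13) = 29.5 × 0.722576 = 21.3160
eggs: 32.1 × (4.45/3.32) = 32.1 × 1.340361 = 43.0256
Index = Σ wᵢ·(p₁ᵢ/p₀ᵢ) = 12.1814 + 3.6516 + 23.8672 + 21.3160 + 43.0256 = 104.0418

104.04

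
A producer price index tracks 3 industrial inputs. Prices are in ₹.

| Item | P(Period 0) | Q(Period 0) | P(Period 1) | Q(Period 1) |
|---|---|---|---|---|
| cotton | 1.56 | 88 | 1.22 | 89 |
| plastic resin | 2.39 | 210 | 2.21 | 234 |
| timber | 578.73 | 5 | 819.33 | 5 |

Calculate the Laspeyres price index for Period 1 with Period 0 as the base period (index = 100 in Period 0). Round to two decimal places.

132.14

Laspeyres price index uses base-period quantities as weights.
ΣP(Period 1)·Q(Period 0) = 1.22×88 + 2.21×210 + 819.33×5 = 107.36 + 464.1 + 4096.65 = 4668.11
ΣP(Period 0)·Q(Period 0) = 1.56×88 + 2.39×210 + 578.73×5 = 137.28 + 501.9 + 2893.65 = 3532.83
Index = 4668.11 / 3532.83 × 100 = 132.1351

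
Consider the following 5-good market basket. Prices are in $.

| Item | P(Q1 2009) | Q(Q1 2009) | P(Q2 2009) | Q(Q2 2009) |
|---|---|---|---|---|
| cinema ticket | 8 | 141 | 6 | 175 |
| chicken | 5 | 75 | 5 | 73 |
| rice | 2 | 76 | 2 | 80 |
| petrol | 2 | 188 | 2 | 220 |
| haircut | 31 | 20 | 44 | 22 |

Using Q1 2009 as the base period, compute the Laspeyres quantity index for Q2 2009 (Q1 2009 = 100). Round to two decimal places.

Laspeyres quantity index uses base-period prices as weights.
ΣP(Q1 2009)·Q(Q2 2009) = 8×175 + 5×73 + 2×80 + 2×220 + 31×22 = 1400 + 365 + 160 + 440 + 682 = 3047
ΣP(Q1 2009)·Q(Q1 2009) = 8×141 + 5×75 + 2×76 + 2×188 + 31×20 = 1128 + 375 + 152 + 376 + 620 = 2651
Index = 3047 / 2651 × 100 = 114.9378

114.94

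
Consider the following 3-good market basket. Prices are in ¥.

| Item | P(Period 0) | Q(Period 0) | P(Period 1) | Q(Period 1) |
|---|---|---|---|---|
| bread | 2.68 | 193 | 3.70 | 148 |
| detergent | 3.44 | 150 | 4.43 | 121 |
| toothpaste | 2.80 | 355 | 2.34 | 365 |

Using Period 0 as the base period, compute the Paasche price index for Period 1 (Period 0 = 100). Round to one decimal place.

Paasche price index uses current-period quantities as weights.
ΣP(Period 1)·Q(Period 1) = 3.70×148 + 4.43×121 + 2.34×365 = 547.6 + 536.03 + 854.1 = 1937.73
ΣP(Period 0)·Q(Period 1) = 2.68×148 + 3.44×121 + 2.80×365 = 396.64 + 416.24 + 1022 = 1834.88
Index = 1937.73 / 1834.88 × 100 = 105.6053

105.6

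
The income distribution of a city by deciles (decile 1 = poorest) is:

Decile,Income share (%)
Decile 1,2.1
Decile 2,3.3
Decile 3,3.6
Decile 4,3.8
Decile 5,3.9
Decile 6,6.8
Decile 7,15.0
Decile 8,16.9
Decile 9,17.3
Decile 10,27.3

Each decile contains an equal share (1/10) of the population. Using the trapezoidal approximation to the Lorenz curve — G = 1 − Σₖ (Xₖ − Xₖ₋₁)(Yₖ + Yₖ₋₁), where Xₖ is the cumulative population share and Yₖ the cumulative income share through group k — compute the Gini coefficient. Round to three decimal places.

0.428

Cumulative income shares Yₖ: 0.0210, 0.0540, 0.0900, 0.1280, 0.1670, 0.2350, 0.3850, 0.5540, 0.7270, 1.0000
Σ (Xₖ−Xₖ₋₁)(Yₖ+Yₖ₋₁) = (1/10)(0.0210+0.0000) + (1/10)(0.0540+0.0210) + (1/10)(0.0900+0.0540) + (1/10)(0.1280+0.0900) + (1/10)(0.1670+0.1280) + (1/10)(0.2350+0.1670) + (1/10)(0.3850+0.2350) + (1/10)(0.5540+0.3850) + (1/10)(0.7270+0.5540) + (1/10)(1.0000+0.7270)
  = 0.0021 + 0.0075 + 0.0144 + 0.0218 + 0.0295 + 0.0402 + 0.0620 + 0.0939 + 0.1281 + 0.1727 = 0.5722
G = 1 − 0.5722 = 0.4278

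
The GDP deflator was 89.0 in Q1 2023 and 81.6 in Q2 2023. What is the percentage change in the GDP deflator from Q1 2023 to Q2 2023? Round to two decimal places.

-8.31%

Change = (81.6 − 89.0) / 89.0 × 100
       = -7.4 / 89.0 × 100 = -8.3146%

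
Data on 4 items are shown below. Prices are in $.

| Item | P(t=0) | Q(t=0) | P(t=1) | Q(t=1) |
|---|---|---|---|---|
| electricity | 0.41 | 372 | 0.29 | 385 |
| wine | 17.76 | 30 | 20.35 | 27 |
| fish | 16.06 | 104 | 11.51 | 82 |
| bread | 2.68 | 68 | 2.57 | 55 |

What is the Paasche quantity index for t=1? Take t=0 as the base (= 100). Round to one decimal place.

Paasche quantity index uses current-period prices as weights.
ΣP(t=1)·Q(t=1) = 0.29×385 + 20.35×27 + 11.51×82 + 2.57×55 = 111.65 + 549.45 + 943.82 + 141.35 = 1746.27
ΣP(t=1)·Q(t=0) = 0.29×372 + 20.35×30 + 11.51×104 + 2.57×68 = 107.88 + 610.5 + 1197.04 + 174.76 = 2090.18
Index = 1746.27 / 2090.18 × 100 = 83.5464

83.5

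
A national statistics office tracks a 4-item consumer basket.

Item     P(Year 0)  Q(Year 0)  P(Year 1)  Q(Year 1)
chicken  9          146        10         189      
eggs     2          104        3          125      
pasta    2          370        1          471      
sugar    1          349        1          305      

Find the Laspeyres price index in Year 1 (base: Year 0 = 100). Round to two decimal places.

Laspeyres price index uses base-period quantities as weights.
ΣP(Year 1)·Q(Year 0) = 10×146 + 3×104 + 1×370 + 1×349 = 1460 + 312 + 370 + 349 = 2491
ΣP(Year 0)·Q(Year 0) = 9×146 + 2×104 + 2×370 + 1×349 = 1314 + 208 + 740 + 349 = 2611
Index = 2491 / 2611 × 100 = 95.4041

95.40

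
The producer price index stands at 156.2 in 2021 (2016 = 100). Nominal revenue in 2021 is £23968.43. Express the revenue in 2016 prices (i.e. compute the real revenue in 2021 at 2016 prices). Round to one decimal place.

15344.7

Real = Nominal ÷ (Index/100) = 23968.43 ÷ (156.2/100)
     = 23968.43 ÷ 1.562 = 15344.7055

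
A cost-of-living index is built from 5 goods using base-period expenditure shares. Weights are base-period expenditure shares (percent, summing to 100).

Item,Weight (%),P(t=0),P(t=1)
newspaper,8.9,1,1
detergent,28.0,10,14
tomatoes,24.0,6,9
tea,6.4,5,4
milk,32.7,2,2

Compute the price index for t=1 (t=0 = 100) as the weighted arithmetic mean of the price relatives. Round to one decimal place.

newspaper: 8.9 × (1/1) = 8.9 × 1.000000 = 8.9000
detergent: 28.0 × (14/10) = 28.0 × 1.400000 = 39.2000
tomatoes: 24.0 × (9/6) = 24.0 × 1.500000 = 36.0000
tea: 6.4 × (4/5) = 6.4 × 0.800000 = 5.1200
milk: 32.7 × (2/2) = 32.7 × 1.000000 = 32.7000
Index = Σ wᵢ·(p₁ᵢ/p₀ᵢ) = 8.9000 + 39.2000 + 36.0000 + 5.1200 + 32.7000 = 121.9200

121.9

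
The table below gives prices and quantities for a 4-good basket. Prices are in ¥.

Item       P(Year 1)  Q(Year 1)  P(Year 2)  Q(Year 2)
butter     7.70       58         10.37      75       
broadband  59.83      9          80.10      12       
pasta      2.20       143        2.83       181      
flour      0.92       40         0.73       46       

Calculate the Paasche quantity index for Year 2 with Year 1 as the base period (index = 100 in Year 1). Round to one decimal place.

Paasche quantity index uses current-period prices as weights.
ΣP(Year 2)·Q(Year 2) = 10.37×75 + 80.10×12 + 2.83×181 + 0.73×46 = 777.75 + 961.2 + 512.23 + 33.58 = 2284.76
ΣP(Year 2)·Q(Year 1) = 10.37×58 + 80.10×9 + 2.83×143 + 0.73×40 = 601.46 + 720.9 + 404.69 + 29.2 = 1756.25
Index = 2284.76 / 1756.25 × 100 = 130.0931

130.1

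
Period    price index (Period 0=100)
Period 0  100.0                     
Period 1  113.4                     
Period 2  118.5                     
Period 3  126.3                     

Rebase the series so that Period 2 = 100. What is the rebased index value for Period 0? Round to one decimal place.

84.4

Rebased(Period 0) = 100.0 / 118.5 × 100 = 84.3882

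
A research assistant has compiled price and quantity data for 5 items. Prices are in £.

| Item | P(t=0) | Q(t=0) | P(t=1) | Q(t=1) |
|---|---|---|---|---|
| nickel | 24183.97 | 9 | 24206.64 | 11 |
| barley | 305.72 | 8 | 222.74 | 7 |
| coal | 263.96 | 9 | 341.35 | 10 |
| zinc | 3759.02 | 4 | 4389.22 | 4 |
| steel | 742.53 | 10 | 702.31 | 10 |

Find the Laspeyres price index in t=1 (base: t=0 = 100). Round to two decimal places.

100.96

Laspeyres price index uses base-period quantities as weights.
ΣP(t=1)·Q(t=0) = 24206.64×9 + 222.74×8 + 341.35×9 + 4389.22×4 + 702.31×10 = 217859.76 + 1781.92 + 3072.15 + 17556.88 + 7023.1 = 247293.81
ΣP(t=0)·Q(t=0) = 24183.97×9 + 305.72×8 + 263.96×9 + 3759.02×4 + 742.53×10 = 217655.73 + 2445.76 + 2375.64 + 15036.08 + 7425.3 = 244938.51
Index = 247293.81 / 244938.51 × 100 = 100.9616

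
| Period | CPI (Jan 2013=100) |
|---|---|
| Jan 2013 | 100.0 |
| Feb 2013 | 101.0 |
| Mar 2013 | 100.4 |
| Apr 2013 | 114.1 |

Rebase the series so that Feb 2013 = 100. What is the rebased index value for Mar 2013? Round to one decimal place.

99.4

Rebased(Mar 2013) = 100.4 / 101.0 × 100 = 99.4059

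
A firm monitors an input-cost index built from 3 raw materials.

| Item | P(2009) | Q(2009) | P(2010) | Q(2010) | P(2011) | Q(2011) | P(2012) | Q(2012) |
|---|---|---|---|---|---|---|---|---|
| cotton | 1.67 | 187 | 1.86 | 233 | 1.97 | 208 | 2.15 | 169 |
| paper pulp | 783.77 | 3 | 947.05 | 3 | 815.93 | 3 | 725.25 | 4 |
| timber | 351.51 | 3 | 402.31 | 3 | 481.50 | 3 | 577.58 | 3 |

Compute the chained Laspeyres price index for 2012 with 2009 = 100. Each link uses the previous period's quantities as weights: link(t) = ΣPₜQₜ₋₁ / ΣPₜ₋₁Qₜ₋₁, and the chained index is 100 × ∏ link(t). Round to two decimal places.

116.23

Link 2009→2010:
ΣP(2010)Q(2009) = 1.86×187 + 947.05×3 + 402.31×3 = 347.82 + 2841.15 + 1206.93 = 4395.9
ΣP(2009)Q(2009) = 1.67×187 + 783.77×3 + 351.51×3 = 312.29 + 2351.31 + 1054.53 = 3718.13
link = 4395.9/3718.13 = 1.182288
Link 2010→2011:
ΣP(2011)Q(2010) = 1.97×233 + 815.93×3 + 481.50×3 = 459.01 + 2447.79 + 1444.5 = 4351.3
ΣP(2010)Q(2010) = 1.86×233 + 947.05×3 + 402.31×3 = 433.38 + 2841.15 + 1206.93 = 4481.46
link = 4351.3/4481.46 = 0.970956
Link 2011→2012:
ΣP(2012)Q(2011) = 2.15×208 + 725.25×3 + 577.58×3 = 447.2 + 2175.75 + 1732.74 = 4355.69
ΣP(2011)Q(2011) = 1.97×208 + 815.93×3 + 481.50×3 = 409.76 + 2447.79 + 1444.5 = 4302.05
link = 4355.69/4302.05 = 1.012468
Chained index = 100 × 1.182288 × 0.970956 × 1.012468 = 116.2263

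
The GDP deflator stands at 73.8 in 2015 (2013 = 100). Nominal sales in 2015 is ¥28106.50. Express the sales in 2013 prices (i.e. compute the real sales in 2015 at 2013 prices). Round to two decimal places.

38084.69

Real = Nominal ÷ (Index/100) = 28106.50 ÷ (73.8/100)
     = 28106.50 ÷ 0.738 = 38084.6883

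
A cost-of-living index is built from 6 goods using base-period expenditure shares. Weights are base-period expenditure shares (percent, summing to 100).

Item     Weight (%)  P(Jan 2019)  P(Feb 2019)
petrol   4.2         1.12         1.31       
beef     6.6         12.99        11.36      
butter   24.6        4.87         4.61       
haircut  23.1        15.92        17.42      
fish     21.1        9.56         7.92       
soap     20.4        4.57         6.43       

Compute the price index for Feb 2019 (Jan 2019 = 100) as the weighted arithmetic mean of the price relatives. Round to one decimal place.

petrol: 4.2 × (1.31/1.12) = 4.2 × 1.169643 = 4.9125
beef: 6.6 × (11.36/12.99) = 6.6 × 0.874519 = 5.7718
butter: 24.6 × (4.61/4.87) = 24.6 × 0.946612 = 23.2867
haircut: 23.1 × (17.42/15.92) = 23.1 × 1.094221 = 25.2765
fish: 21.1 × (7.92/9.56) = 21.1 × 0.828452 = 17.4803
soap: 20.4 × (6.43/4.57) = 20.4 × 1.407002 = 28.7028
Index = Σ wᵢ·(p₁ᵢ/p₀ᵢ) = 4.9125 + 5.7718 + 23.2867 + 25.2765 + 17.4803 + 28.7028 = 105.4307

105.4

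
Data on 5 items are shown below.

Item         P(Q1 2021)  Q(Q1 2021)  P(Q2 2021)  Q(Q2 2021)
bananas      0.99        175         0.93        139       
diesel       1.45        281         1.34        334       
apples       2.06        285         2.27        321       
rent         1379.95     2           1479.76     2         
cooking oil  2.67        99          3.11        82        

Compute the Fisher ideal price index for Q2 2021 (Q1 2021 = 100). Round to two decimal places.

Laspeyres component (base-period weights):
ΣP(Q2 2021)Q(Q1 2021) = 0.93×175 + 1.34×281 + 2.27×285 + 1479.76×2 + 3.11×99 = 162.75 + 376.54 + 646.95 + 2959.52 + 307.89 = 4453.65
ΣP(Q1 2021)Q(Q1 2021) = 0.99×175 + 1.45×281 + 2.06×285 + 1379.95×2 + 2.67×99 = 173.25 + 407.45 + 587.1 + 2759.9 + 264.33 = 4192.03
L = 4453.65 / 4192.03 × 100 = 106.2409
Paasche component (current-period weights):
ΣP(Q2 2021)Q(Q2 2021) = 0.93×139 + 1.34×334 + 2.27×321 + 1479.76×2 + 3.11×82 = 129.27 + 447.56 + 728.67 + 2959.52 + 255.02 = 4520.04
ΣP(Q1 2021)Q(Q2 2021) = 0.99×139 + 1.45×334 + 2.06×321 + 1379.95×2 + 2.67×82 = 137.61 + 484.3 + 661.26 + 2759.9 + 218.94 = 4262.01
P = 4520.04 / 4262.01 × 100 = 106.0542
Fisher = √(L × P) = √(106.2409 × 106.0542) = 106.1475

106.15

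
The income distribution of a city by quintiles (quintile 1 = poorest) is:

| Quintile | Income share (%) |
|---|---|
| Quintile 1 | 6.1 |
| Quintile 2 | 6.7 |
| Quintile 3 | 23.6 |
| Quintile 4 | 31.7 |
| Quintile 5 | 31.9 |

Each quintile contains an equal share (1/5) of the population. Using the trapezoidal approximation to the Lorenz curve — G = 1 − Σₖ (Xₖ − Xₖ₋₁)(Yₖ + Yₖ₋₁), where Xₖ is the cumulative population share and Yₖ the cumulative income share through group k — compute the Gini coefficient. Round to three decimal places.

Cumulative income shares Yₖ: 0.0610, 0.1280, 0.3640, 0.6810, 1.0000
Σ (Xₖ−Xₖ₋₁)(Yₖ+Yₖ₋₁) = (1/5)(0.0610+0.0000) + (1/5)(0.1280+0.0610) + (1/5)(0.3640+0.1280) + (1/5)(0.6810+0.3640) + (1/5)(1.0000+0.6810)
  = 0.0122 + 0.0378 + 0.0984 + 0.2090 + 0.3362 = 0.6936
G = 1 − 0.6936 = 0.3064

0.306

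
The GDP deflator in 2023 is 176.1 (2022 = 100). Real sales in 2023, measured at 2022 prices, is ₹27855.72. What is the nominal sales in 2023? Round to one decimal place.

Nominal = Real × (Index/100) = 27855.72 × (176.1/100)
        = 27855.72 × 1.761 = 49053.9229

49053.9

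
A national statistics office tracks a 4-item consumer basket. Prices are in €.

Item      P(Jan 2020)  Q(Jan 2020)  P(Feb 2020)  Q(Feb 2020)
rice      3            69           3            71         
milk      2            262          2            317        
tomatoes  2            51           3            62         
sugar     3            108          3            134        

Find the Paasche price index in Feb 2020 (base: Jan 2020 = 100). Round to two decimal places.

Paasche price index uses current-period quantities as weights.
ΣP(Feb 2020)·Q(Feb 2020) = 3×71 + 2×317 + 3×62 + 3×134 = 213 + 634 + 186 + 402 = 1435
ΣP(Jan 2020)·Q(Feb 2020) = 3×71 + 2×317 + 2×62 + 3×134 = 213 + 634 + 124 + 402 = 1373
Index = 1435 / 1373 × 100 = 104.5157

104.52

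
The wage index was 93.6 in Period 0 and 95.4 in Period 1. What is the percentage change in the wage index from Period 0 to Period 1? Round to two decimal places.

Change = (95.4 − 93.6) / 93.6 × 100
       = 1.8 / 93.6 × 100 = 1.9231%

1.92%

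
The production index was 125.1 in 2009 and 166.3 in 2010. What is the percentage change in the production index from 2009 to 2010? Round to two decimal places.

32.93%

Change = (166.3 − 125.1) / 125.1 × 100
       = 41.2 / 125.1 × 100 = 32.9337%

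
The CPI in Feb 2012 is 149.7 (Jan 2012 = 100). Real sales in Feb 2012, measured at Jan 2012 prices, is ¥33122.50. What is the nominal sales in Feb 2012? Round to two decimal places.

Nominal = Real × (Index/100) = 33122.50 × (149.7/100)
        = 33122.50 × 1.497 = 49584.3825

49584.38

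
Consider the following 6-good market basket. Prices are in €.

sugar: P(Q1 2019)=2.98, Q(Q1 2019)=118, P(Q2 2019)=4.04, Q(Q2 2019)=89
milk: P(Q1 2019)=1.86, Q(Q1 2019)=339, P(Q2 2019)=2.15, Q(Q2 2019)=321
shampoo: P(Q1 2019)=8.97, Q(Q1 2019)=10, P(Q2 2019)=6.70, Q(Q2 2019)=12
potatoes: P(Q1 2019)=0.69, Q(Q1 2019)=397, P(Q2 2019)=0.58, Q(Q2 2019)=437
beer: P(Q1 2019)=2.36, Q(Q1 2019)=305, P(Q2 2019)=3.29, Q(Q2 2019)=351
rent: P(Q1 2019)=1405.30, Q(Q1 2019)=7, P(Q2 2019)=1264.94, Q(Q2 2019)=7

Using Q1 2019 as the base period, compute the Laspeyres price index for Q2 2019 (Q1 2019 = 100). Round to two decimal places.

Laspeyres price index uses base-period quantities as weights.
ΣP(Q2 2019)·Q(Q1 2019) = 4.04×118 + 2.15×339 + 6.70×10 + 0.58×397 + 3.29×305 + 1264.94×7 = 476.72 + 728.85 + 67 + 230.26 + 1003.45 + 8854.58 = 11360.86
ΣP(Q1 2019)·Q(Q1 2019) = 2.98×118 + 1.86×339 + 8.97×10 + 0.69×397 + 2.36×305 + 1405.30×7 = 351.64 + 630.54 + 89.7 + 273.93 + 719.8 + 9837.1 = 11902.71
Index = 11360.86 / 11902.71 × 100 = 95.4477

95.45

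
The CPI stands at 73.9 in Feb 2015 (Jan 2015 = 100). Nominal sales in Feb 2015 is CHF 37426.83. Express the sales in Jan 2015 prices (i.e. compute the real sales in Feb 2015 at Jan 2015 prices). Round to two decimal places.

50645.24

Real = Nominal ÷ (Index/100) = 37426.83 ÷ (73.9/100)
     = 37426.83 ÷ 0.739 = 50645.2368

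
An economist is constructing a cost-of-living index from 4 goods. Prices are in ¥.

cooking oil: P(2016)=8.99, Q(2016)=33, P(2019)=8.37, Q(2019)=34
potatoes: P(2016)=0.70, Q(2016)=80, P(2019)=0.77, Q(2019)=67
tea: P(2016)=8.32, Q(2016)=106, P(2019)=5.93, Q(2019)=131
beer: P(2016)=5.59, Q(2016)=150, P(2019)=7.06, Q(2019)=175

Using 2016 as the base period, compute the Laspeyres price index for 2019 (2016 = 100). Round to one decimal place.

Laspeyres price index uses base-period quantities as weights.
ΣP(2019)·Q(2016) = 8.37×33 + 0.77×80 + 5.93×106 + 7.06×150 = 276.21 + 61.6 + 628.58 + 1059 = 2025.39
ΣP(2016)·Q(2016) = 8.99×33 + 0.70×80 + 8.32×106 + 5.59×150 = 296.67 + 56 + 881.92 + 838.5 = 2073.09
Index = 2025.39 / 2073.09 × 100 = 97.6991

97.7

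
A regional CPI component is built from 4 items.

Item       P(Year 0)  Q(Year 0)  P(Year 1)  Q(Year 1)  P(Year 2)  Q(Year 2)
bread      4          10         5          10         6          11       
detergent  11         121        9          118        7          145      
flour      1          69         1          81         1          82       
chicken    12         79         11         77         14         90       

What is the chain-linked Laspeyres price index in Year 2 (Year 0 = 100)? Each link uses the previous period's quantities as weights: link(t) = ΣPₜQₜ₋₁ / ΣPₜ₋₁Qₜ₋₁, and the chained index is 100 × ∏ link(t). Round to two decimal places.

87.19

Link Year 0→Year 1:
ΣP(Year 1)Q(Year 0) = 5×10 + 9×121 + 1×69 + 11×79 = 50 + 1089 + 69 + 869 = 2077
ΣP(Year 0)Q(Year 0) = 4×10 + 11×121 + 1×69 + 12×79 = 40 + 1331 + 69 + 948 = 2388
link = 2077/2388 = 0.869765
Link Year 1→Year 2:
ΣP(Year 2)Q(Year 1) = 6×10 + 7×118 + 1×81 + 14×77 = 60 + 826 + 81 + 1078 = 2045
ΣP(Year 1)Q(Year 1) = 5×10 + 9×118 + 1×81 + 11×77 = 50 + 1062 + 81 + 847 = 2040
link = 2045/2040 = 1.002451
Chained index = 100 × 0.869765 × 1.002451 = 87.1897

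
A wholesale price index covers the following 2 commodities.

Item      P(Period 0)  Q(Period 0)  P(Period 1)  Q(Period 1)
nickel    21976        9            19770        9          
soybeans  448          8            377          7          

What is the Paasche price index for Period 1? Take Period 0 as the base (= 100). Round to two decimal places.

Paasche price index uses current-period quantities as weights.
ΣP(Period 1)·Q(Period 1) = 19770×9 + 377×7 = 177930 + 2639 = 180569
ΣP(Period 0)·Q(Period 1) = 21976×9 + 448×7 = 197784 + 3136 = 200920
Index = 180569 / 200920 × 100 = 89.8711

89.87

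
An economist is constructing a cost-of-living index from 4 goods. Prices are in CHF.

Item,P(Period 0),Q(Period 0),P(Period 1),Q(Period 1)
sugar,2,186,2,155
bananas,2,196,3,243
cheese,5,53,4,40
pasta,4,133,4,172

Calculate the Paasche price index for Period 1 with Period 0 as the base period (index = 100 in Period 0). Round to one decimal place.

Paasche price index uses current-period quantities as weights.
ΣP(Period 1)·Q(Period 1) = 2×155 + 3×243 + 4×40 + 4×172 = 310 + 729 + 160 + 688 = 1887
ΣP(Period 0)·Q(Period 1) = 2×155 + 2×243 + 5×40 + 4×172 = 310 + 486 + 200 + 688 = 1684
Index = 1887 / 1684 × 100 = 112.0546

112.1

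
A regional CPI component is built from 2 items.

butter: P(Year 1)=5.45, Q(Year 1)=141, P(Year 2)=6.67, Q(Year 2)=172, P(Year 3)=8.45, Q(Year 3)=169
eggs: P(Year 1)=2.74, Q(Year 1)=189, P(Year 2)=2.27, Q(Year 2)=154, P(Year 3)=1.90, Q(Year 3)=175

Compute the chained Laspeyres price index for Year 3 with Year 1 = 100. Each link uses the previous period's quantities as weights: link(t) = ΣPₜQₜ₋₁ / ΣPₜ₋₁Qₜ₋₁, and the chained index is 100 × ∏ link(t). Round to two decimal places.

124.19

Link Year 1→Year 2:
ΣP(Year 2)Q(Year 1) = 6.67×141 + 2.27×189 = 940.47 + 429.03 = 1369.5
ΣP(Year 1)Q(Year 1) = 5.45×141 + 2.74×189 = 768.45 + 517.86 = 1286.31
link = 1369.5/1286.31 = 1.064673
Link Year 2→Year 3:
ΣP(Year 3)Q(Year 2) = 8.45×172 + 1.90×154 = 1453.4 + 292.6 = 1746
ΣP(Year 2)Q(Year 2) = 6.67×172 + 2.27×154 = 1147.24 + 349.58 = 1496.82
link = 1746/1496.82 = 1.166473
Chained index = 100 × 1.064673 × 1.166473 = 124.1913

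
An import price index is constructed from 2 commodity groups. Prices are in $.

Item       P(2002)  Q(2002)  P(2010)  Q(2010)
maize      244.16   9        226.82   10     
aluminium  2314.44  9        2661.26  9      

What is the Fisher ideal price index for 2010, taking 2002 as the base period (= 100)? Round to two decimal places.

Laspeyres component (base-period weights):
ΣP(2010)Q(2002) = 226.82×9 + 2661.26×9 = 2041.38 + 23951.34 = 25992.72
ΣP(2002)Q(2002) = 244.16×9 + 2314.44×9 = 2197.44 + 20829.96 = 23027.4
L = 25992.72 / 23027.4 × 100 = 112.8774
Paasche component (current-period weights):
ΣP(2010)Q(2010) = 226.82×10 + 2661.26×9 = 2268.2 + 23951.34 = 26219.54
ΣP(2002)Q(2010) = 244.16×10 + 2314.44×9 = 2441.6 + 20829.96 = 23271.56
P = 26219.54 / 23271.56 × 100 = 112.6677
Fisher = √(L × P) = √(112.8774 × 112.6677) = 112.7725

112.77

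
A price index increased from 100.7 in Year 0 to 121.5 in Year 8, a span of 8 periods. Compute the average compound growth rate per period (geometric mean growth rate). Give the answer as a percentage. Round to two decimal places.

2.37%

Growth factor = (121.5/100.7)^(1/8) = (1.206554)^(1/8) = 1.023749
Growth rate = 1.023749 − 1 = 0.023749 = 2.3749%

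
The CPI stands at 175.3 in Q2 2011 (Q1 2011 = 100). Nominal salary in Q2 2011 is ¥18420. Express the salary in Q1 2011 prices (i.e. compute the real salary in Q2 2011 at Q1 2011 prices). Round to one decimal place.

10507.7

Real = Nominal ÷ (Index/100) = 18420 ÷ (175.3/100)
     = 18420 ÷ 1.753 = 10507.7011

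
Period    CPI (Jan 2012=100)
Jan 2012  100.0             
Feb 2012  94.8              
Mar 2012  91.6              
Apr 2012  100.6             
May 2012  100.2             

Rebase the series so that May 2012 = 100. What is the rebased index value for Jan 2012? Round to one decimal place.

Rebased(Jan 2012) = 100.0 / 100.2 × 100 = 99.8004

99.8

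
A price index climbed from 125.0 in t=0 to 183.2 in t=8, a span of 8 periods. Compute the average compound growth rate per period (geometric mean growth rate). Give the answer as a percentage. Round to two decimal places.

4.89%

Growth factor = (183.2/125.0)^(1/8) = (1.465600)^(1/8) = 1.048943
Growth rate = 1.048943 − 1 = 0.048943 = 4.8943%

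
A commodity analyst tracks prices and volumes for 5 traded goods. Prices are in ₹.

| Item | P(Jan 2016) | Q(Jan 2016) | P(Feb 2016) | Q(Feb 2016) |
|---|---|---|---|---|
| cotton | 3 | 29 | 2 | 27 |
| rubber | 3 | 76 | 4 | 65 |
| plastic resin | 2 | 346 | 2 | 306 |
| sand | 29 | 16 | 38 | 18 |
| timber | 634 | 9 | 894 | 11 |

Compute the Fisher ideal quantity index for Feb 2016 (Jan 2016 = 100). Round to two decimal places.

117.35

Laspeyres component (base-period weights):
ΣP(Jan 2016)Q(Feb 2016) = 3×27 + 3×65 + 2×306 + 29×18 + 634×11 = 81 + 195 + 612 + 522 + 6974 = 8384
ΣP(Jan 2016)Q(Jan 2016) = 3×29 + 3×76 + 2×346 + 29×16 + 634×9 = 87 + 228 + 692 + 464 + 5706 = 7177
L = 8384 / 7177 × 100 = 116.8176
Paasche component (current-period weights):
ΣP(Feb 2016)Q(Feb 2016) = 2×27 + 4×65 + 2×306 + 38×18 + 894×11 = 54 + 260 + 612 + 684 + 9834 = 11444
ΣP(Feb 2016)Q(Jan 2016) = 2×29 + 4×76 + 2×346 + 38×16 + 894×9 = 58 + 304 + 692 + 608 + 8046 = 9708
P = 11444 / 9708 × 100 = 117.8822
Fisher = √(L × P) = √(116.8176 × 117.8822) = 117.3487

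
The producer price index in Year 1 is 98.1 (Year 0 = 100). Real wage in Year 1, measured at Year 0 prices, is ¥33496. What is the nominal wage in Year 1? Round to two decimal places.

32859.58

Nominal = Real × (Index/100) = 33496 × (98.1/100)
        = 33496 × 0.981 = 32859.5760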